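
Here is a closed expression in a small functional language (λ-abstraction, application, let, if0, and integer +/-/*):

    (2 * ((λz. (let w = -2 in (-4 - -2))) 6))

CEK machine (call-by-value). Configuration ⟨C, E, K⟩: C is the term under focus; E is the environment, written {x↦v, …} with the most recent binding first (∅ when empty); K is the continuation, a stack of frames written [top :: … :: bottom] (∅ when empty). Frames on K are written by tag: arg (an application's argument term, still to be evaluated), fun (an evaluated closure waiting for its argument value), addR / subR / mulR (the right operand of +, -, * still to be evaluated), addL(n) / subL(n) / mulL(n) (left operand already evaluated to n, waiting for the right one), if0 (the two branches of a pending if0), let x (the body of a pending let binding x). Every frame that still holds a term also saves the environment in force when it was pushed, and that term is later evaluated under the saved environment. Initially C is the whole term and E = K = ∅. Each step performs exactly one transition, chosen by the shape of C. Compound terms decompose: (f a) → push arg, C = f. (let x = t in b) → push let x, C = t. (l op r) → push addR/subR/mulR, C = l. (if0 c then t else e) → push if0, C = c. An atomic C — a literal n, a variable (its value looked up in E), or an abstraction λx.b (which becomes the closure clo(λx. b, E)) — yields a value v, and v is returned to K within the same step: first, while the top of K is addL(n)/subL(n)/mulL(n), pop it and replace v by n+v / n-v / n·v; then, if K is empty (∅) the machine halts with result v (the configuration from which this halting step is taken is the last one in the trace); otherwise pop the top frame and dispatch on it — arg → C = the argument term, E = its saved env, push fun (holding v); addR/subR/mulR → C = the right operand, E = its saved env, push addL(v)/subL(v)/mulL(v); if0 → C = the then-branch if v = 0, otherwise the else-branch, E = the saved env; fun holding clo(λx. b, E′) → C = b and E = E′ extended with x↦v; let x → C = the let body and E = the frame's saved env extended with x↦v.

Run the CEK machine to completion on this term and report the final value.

[0] [C=(2 * ((λz. (let w = -2 in (-4 - -2))) 6)) | E=∅ | K=∅]
[1] [C=2 | E=∅ | K=[mulR]]
[2] [C=((λz. (let w = -2 in (-4 - -2))) 6) | E=∅ | K=[mulL(2)]]
[3] [C=(λz. (let w = -2 in (-4 - -2))) | E=∅ | K=[arg :: mulL(2)]]
[4] [C=6 | E=∅ | K=[fun :: mulL(2)]]
[5] [C=(let w = -2 in (-4 - -2)) | E={z↦6} | K=[mulL(2)]]
[6] [C=-2 | E={z↦6} | K=[let w :: mulL(2)]]
[7] [C=(-4 - -2) | E={w↦-2, z↦6} | K=[mulL(2)]]
[8] [C=-4 | E={w↦-2, z↦6} | K=[subR :: mulL(2)]]
[9] [C=-2 | E={w↦-2, z↦6} | K=[subL(-4) :: mulL(2)]]
→ final value -4

Answer: -4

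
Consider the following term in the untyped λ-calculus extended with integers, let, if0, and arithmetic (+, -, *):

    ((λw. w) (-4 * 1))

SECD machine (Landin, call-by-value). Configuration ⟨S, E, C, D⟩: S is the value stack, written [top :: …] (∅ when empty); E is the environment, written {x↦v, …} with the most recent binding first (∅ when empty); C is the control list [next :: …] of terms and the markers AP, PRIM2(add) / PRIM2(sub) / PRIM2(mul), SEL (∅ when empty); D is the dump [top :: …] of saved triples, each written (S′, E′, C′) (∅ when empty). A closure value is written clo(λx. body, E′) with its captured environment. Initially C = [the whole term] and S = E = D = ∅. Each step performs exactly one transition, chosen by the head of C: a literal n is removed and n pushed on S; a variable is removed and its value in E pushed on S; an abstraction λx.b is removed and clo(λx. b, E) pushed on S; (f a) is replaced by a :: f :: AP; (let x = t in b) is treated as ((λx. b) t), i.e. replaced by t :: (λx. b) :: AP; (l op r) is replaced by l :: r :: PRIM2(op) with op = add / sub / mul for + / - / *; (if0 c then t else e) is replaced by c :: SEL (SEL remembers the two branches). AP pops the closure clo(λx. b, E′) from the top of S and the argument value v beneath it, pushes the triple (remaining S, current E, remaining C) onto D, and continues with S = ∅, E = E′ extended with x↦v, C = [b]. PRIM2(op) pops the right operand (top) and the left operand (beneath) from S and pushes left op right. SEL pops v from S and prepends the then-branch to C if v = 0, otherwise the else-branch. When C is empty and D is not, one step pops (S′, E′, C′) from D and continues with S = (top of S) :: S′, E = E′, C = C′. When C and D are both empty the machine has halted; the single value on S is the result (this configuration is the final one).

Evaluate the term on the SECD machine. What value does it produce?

Answer: -4

Derivation:
[0] ⟨S=∅; E=∅; C=[((λw. w) (-4 * 1))]; D=∅⟩
[1] ⟨S=∅; E=∅; C=[(-4 * 1) :: (λw. w) :: AP]; D=∅⟩
[2] ⟨S=∅; E=∅; C=[-4 :: 1 :: PRIM2(mul) :: (λw. w) :: AP]; D=∅⟩
[3] ⟨S=[-4]; E=∅; C=[1 :: PRIM2(mul) :: (λw. w) :: AP]; D=∅⟩
[4] ⟨S=[1 :: -4]; E=∅; C=[PRIM2(mul) :: (λw. w) :: AP]; D=∅⟩
[5] ⟨S=[-4]; E=∅; C=[(λw. w) :: AP]; D=∅⟩
[6] ⟨S=[clo(λw. w, ∅) :: -4]; E=∅; C=[AP]; D=∅⟩
[7] ⟨S=∅; E={w↦-4}; C=[w]; D=[(∅, ∅, ∅)]⟩
[8] ⟨S=[-4]; E={w↦-4}; C=∅; D=[(∅, ∅, ∅)]⟩
[9] ⟨S=[-4]; E=∅; C=∅; D=∅⟩
→ final value -4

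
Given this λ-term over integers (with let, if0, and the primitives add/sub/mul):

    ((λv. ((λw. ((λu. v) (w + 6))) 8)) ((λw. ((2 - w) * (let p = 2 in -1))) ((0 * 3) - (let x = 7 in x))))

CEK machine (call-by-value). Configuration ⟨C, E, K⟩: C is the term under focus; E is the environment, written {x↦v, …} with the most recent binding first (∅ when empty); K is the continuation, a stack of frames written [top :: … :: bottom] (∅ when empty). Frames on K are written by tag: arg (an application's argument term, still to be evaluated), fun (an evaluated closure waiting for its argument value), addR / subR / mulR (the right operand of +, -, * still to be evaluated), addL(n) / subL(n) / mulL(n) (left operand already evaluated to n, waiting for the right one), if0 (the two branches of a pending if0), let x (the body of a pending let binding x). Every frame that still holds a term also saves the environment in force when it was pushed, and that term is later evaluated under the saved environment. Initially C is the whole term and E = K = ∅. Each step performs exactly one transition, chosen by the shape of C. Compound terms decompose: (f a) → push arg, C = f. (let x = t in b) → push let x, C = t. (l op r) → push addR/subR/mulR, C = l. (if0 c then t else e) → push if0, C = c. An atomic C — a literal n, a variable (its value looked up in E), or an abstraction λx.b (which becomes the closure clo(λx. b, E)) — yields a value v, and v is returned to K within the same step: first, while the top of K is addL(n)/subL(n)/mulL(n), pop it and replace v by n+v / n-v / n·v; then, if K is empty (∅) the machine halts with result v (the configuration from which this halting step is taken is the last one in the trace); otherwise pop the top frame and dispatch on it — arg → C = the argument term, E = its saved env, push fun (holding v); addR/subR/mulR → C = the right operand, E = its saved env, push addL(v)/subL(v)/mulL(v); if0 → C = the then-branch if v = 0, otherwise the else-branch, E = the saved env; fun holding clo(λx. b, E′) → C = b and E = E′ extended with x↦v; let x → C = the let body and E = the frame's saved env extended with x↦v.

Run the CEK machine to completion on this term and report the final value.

step 0: [C=((λv. ((λw. ((λu. v) (w + 6))) 8)) ((λw. ((2 - w) * (let p = 2 in -1))) ((0 * 3) - (let x = 7 in x)))) | E=∅ | K=∅]
step 1: [C=(λv. ((λw. ((λu. v) (w + 6))) 8)) | E=∅ | K=[arg]]
step 2: [C=((λw. ((2 - w) * (let p = 2 in -1))) ((0 * 3) - (let x = 7 in x))) | E=∅ | K=[fun]]
step 3: [C=(λw. ((2 - w) * (let p = 2 in -1))) | E=∅ | K=[arg :: fun]]
step 4: [C=((0 * 3) - (let x = 7 in x)) | E=∅ | K=[fun :: fun]]
step 5: [C=(0 * 3) | E=∅ | K=[subR :: fun :: fun]]
step 6: [C=0 | E=∅ | K=[mulR :: subR :: fun :: fun]]
step 7: [C=3 | E=∅ | K=[mulL(0) :: subR :: fun :: fun]]
step 8: [C=(let x = 7 in x) | E=∅ | K=[subL(0) :: fun :: fun]]
step 9: [C=7 | E=∅ | K=[let x :: subL(0) :: fun :: fun]]
step 10: [C=x | E={x↦7} | K=[subL(0) :: fun :: fun]]
step 11: [C=((2 - w) * (let p = 2 in -1)) | E={w↦-7} | K=[fun]]
step 12: [C=(2 - w) | E={w↦-7} | K=[mulR :: fun]]
step 13: [C=2 | E={w↦-7} | K=[subR :: mulR :: fun]]
step 14: [C=w | E={w↦-7} | K=[subL(2) :: mulR :: fun]]
step 15: [C=(let p = 2 in -1) | E={w↦-7} | K=[mulL(9) :: fun]]
step 16: [C=2 | E={w↦-7} | K=[let p :: mulL(9) :: fun]]
step 17: [C=-1 | E={p↦2, w↦-7} | K=[mulL(9) :: fun]]
step 18: [C=((λw. ((λu. v) (w + 6))) 8) | E={v↦-9} | K=∅]
step 19: [C=(λw. ((λu. v) (w + 6))) | E={v↦-9} | K=[arg]]
step 20: [C=8 | E={v↦-9} | K=[fun]]
step 21: [C=((λu. v) (w + 6)) | E={w↦8, v↦-9} | K=∅]
step 22: [C=(λu. v) | E={w↦8, v↦-9} | K=[arg]]
step 23: [C=(w + 6) | E={w↦8, v↦-9} | K=[fun]]
step 24: [C=w | E={w↦8, v↦-9} | K=[addR :: fun]]
step 25: [C=6 | E={w↦8, v↦-9} | K=[addL(8) :: fun]]
step 26: [C=v | E={u↦14, w↦8, v↦-9} | K=∅]
→ final value -9

Answer: -9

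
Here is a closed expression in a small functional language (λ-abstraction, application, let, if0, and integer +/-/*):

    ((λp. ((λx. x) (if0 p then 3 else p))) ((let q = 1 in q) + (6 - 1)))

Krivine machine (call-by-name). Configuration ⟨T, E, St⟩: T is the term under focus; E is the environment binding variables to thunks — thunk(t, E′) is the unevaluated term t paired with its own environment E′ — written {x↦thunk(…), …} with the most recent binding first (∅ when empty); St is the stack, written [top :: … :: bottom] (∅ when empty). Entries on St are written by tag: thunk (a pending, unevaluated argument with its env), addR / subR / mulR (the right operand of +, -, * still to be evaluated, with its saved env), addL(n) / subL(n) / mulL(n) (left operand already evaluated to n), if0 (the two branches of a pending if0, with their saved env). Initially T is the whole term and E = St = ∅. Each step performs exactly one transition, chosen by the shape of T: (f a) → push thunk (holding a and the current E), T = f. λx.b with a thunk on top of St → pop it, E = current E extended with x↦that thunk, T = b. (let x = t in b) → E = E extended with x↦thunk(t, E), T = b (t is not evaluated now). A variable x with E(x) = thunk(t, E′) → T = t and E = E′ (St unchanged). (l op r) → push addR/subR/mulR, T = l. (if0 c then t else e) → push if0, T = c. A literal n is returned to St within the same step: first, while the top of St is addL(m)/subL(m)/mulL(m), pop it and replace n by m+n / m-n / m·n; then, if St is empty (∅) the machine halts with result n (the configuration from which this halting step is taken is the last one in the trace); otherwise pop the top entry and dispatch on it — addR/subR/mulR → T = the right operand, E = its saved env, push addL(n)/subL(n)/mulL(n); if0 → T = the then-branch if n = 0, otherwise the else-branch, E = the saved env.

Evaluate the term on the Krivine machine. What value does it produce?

Answer: 6

Machine steps:
t=0: [T=((λp. ((λx. x) (if0 p then 3 else p))) ((let q = 1 in q) + (6 - 1))) | E=∅ | St=∅]
t=1: [T=(λp. ((λx. x) (if0 p then 3 else p))) | E=∅ | St=[thunk]]
t=2: [T=((λx. x) (if0 p then 3 else p)) | E={p↦thunk(((let q = 1 in q) + (6 - 1)), ∅)} | St=∅]
t=3: [T=(λx. x) | E={p↦thunk(((let q = 1 in q) + (6 - 1)), ∅)} | St=[thunk]]
t=4: [T=x | E={x↦thunk((if0 p then 3 else p), {p↦thunk(((let q = 1 in q) + (6 - 1)), ∅)}), p↦thunk(((let q = 1 in q) + (6 - 1)), ∅)} | St=∅]
t=5: [T=(if0 p then 3 else p) | E={p↦thunk(((let q = 1 in q) + (6 - 1)), ∅)} | St=∅]
t=6: [T=p | E={p↦thunk(((let q = 1 in q) + (6 - 1)), ∅)} | St=[if0]]
t=7: [T=((let q = 1 in q) + (6 - 1)) | E=∅ | St=[if0]]
t=8: [T=(let q = 1 in q) | E=∅ | St=[addR :: if0]]
t=9: [T=q | E={q↦thunk(1, ∅)} | St=[addR :: if0]]
t=10: [T=1 | E=∅ | St=[addR :: if0]]
t=11: [T=(6 - 1) | E=∅ | St=[addL(1) :: if0]]
t=12: [T=6 | E=∅ | St=[subR :: addL(1) :: if0]]
t=13: [T=1 | E=∅ | St=[subL(6) :: addL(1) :: if0]]
t=14: [T=p | E={p↦thunk(((let q = 1 in q) + (6 - 1)), ∅)} | St=∅]
t=15: [T=((let q = 1 in q) + (6 - 1)) | E=∅ | St=∅]
t=16: [T=(let q = 1 in q) | E=∅ | St=[addR]]
t=17: [T=q | E={q↦thunk(1, ∅)} | St=[addR]]
t=18: [T=1 | E=∅ | St=[addR]]
t=19: [T=(6 - 1) | E=∅ | St=[addL(1)]]
t=20: [T=6 | E=∅ | St=[subR :: addL(1)]]
t=21: [T=1 | E=∅ | St=[subL(6) :: addL(1)]]
→ final value 6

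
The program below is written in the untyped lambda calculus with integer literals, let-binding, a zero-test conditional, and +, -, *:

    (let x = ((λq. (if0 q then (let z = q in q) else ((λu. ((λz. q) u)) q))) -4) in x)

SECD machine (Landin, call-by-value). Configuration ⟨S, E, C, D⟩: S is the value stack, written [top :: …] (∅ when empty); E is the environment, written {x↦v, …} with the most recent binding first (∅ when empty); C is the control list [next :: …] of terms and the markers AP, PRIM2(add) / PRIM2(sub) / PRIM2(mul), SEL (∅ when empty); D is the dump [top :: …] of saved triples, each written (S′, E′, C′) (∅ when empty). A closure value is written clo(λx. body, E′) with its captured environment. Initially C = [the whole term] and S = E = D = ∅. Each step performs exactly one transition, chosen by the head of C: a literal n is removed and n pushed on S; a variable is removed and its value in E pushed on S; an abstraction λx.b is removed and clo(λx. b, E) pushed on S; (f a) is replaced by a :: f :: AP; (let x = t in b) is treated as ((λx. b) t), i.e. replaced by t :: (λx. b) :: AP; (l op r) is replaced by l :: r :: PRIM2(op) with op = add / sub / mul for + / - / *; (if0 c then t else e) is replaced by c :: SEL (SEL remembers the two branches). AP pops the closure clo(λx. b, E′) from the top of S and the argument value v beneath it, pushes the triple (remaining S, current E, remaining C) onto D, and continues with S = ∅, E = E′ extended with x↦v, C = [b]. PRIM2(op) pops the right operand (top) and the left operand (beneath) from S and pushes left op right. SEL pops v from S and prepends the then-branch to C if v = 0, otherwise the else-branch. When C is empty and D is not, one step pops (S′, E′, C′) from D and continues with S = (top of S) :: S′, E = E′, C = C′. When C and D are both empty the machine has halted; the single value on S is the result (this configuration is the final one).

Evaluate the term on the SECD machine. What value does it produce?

t=0: [S=∅ | E=∅ | C=[(let x = ((λq. (if0 q then (let z = q in q) else ((λu. ((λz. q) u)) q))) -4) in x)] | D=∅]
t=1: [S=∅ | E=∅ | C=[((λq. (if0 q then (let z = q in q) else ((λu. ((λz. q) u)) q))) -4) :: (λx. x) :: AP] | D=∅]
t=2: [S=∅ | E=∅ | C=[-4 :: (λq. (if0 q then (let z = q in q) else ((λu. ((λz. q) u)) q))) :: AP :: (λx. x) :: AP] | D=∅]
t=3: [S=[-4] | E=∅ | C=[(λq. (if0 q then (let z = q in q) else ((λu. ((λz. q) u)) q))) :: AP :: (λx. x) :: AP] | D=∅]
t=4: [S=[clo(λq. (if0 q then (let z = q in q) else ((λu. ((λz. q) u)) q)), ∅) :: -4] | E=∅ | C=[AP :: (λx. x) :: AP] | D=∅]
t=5: [S=∅ | E={q↦-4} | C=[(if0 q then (let z = q in q) else ((λu. ((λz. q) u)) q))] | D=[(∅, ∅, [(λx. x) :: AP])]]
t=6: [S=∅ | E={q↦-4} | C=[q :: SEL] | D=[(∅, ∅, [(λx. x) :: AP])]]
t=7: [S=[-4] | E={q↦-4} | C=[SEL] | D=[(∅, ∅, [(λx. x) :: AP])]]
t=8: [S=∅ | E={q↦-4} | C=[((λu. ((λz. q) u)) q)] | D=[(∅, ∅, [(λx. x) :: AP])]]
t=9: [S=∅ | E={q↦-4} | C=[q :: (λu. ((λz. q) u)) :: AP] | D=[(∅, ∅, [(λx. x) :: AP])]]
t=10: [S=[-4] | E={q↦-4} | C=[(λu. ((λz. q) u)) :: AP] | D=[(∅, ∅, [(λx. x) :: AP])]]
t=11: [S=[clo(λu. ((λz. q) u), {q↦-4}) :: -4] | E={q↦-4} | C=[AP] | D=[(∅, ∅, [(λx. x) :: AP])]]
t=12: [S=∅ | E={u↦-4, q↦-4} | C=[((λz. q) u)] | D=[(∅, {q↦-4}, ∅) :: (∅, ∅, [(λx. x) :: AP])]]
t=13: [S=∅ | E={u↦-4, q↦-4} | C=[u :: (λz. q) :: AP] | D=[(∅, {q↦-4}, ∅) :: (∅, ∅, [(λx. x) :: AP])]]
t=14: [S=[-4] | E={u↦-4, q↦-4} | C=[(λz. q) :: AP] | D=[(∅, {q↦-4}, ∅) :: (∅, ∅, [(λx. x) :: AP])]]
t=15: [S=[clo(λz. q, {u↦-4, q↦-4}) :: -4] | E={u↦-4, q↦-4} | C=[AP] | D=[(∅, {q↦-4}, ∅) :: (∅, ∅, [(λx. x) :: AP])]]
t=16: [S=∅ | E={z↦-4, u↦-4, q↦-4} | C=[q] | D=[(∅, {u↦-4, q↦-4}, ∅) :: (∅, {q↦-4}, ∅) :: (∅, ∅, [(λx. x) :: AP])]]
t=17: [S=[-4] | E={z↦-4, u↦-4, q↦-4} | C=∅ | D=[(∅, {u↦-4, q↦-4}, ∅) :: (∅, {q↦-4}, ∅) :: (∅, ∅, [(λx. x) :: AP])]]
t=18: [S=[-4] | E={u↦-4, q↦-4} | C=∅ | D=[(∅, {q↦-4}, ∅) :: (∅, ∅, [(λx. x) :: AP])]]
t=19: [S=[-4] | E={q↦-4} | C=∅ | D=[(∅, ∅, [(λx. x) :: AP])]]
t=20: [S=[-4] | E=∅ | C=[(λx. x) :: AP] | D=∅]
t=21: [S=[clo(λx. x, ∅) :: -4] | E=∅ | C=[AP] | D=∅]
t=22: [S=∅ | E={x↦-4} | C=[x] | D=[(∅, ∅, ∅)]]
t=23: [S=[-4] | E={x↦-4} | C=∅ | D=[(∅, ∅, ∅)]]
t=24: [S=[-4] | E=∅ | C=∅ | D=∅]
→ final value -4

Answer: -4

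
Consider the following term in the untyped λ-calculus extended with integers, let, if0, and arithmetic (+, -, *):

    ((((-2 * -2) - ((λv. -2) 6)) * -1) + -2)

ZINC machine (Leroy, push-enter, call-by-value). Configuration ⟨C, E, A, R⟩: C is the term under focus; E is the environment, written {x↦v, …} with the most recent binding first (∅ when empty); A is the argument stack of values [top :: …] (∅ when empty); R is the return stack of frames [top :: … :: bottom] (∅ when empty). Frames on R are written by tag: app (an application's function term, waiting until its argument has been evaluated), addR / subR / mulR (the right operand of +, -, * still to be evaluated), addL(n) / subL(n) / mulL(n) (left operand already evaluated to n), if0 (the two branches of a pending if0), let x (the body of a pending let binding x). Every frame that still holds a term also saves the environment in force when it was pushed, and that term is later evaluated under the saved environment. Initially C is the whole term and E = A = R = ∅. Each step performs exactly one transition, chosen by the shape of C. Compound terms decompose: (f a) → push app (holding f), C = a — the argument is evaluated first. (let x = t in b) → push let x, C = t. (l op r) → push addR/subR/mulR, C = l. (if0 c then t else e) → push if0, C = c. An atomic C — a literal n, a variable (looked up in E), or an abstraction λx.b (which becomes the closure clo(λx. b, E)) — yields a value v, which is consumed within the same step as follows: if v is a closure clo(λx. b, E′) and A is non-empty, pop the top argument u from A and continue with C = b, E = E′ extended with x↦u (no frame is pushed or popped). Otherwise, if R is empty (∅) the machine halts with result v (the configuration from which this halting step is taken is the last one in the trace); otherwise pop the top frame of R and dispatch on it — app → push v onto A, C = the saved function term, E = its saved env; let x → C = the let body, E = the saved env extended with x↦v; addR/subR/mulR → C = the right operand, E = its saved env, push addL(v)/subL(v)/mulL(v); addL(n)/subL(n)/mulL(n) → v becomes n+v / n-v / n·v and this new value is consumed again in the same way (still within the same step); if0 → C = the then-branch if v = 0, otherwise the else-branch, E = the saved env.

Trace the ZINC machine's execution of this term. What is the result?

step 0: [C=((((-2 * -2) - ((λv. -2) 6)) * -1) + -2) | E=∅ | A=∅ | R=∅]
step 1: [C=(((-2 * -2) - ((λv. -2) 6)) * -1) | E=∅ | A=∅ | R=[addR]]
step 2: [C=((-2 * -2) - ((λv. -2) 6)) | E=∅ | A=∅ | R=[mulR :: addR]]
step 3: [C=(-2 * -2) | E=∅ | A=∅ | R=[subR :: mulR :: addR]]
step 4: [C=-2 | E=∅ | A=∅ | R=[mulR :: subR :: mulR :: addR]]
step 5: [C=-2 | E=∅ | A=∅ | R=[mulL(-2) :: subR :: mulR :: addR]]
step 6: [C=((λv. -2) 6) | E=∅ | A=∅ | R=[subL(4) :: mulR :: addR]]
step 7: [C=6 | E=∅ | A=∅ | R=[app :: subL(4) :: mulR :: addR]]
step 8: [C=(λv. -2) | E=∅ | A=[6] | R=[subL(4) :: mulR :: addR]]
step 9: [C=-2 | E={v↦6} | A=∅ | R=[subL(4) :: mulR :: addR]]
step 10: [C=-1 | E=∅ | A=∅ | R=[mulL(6) :: addR]]
step 11: [C=-2 | E=∅ | A=∅ | R=[addL(-6)]]
→ final value -8

Answer: -8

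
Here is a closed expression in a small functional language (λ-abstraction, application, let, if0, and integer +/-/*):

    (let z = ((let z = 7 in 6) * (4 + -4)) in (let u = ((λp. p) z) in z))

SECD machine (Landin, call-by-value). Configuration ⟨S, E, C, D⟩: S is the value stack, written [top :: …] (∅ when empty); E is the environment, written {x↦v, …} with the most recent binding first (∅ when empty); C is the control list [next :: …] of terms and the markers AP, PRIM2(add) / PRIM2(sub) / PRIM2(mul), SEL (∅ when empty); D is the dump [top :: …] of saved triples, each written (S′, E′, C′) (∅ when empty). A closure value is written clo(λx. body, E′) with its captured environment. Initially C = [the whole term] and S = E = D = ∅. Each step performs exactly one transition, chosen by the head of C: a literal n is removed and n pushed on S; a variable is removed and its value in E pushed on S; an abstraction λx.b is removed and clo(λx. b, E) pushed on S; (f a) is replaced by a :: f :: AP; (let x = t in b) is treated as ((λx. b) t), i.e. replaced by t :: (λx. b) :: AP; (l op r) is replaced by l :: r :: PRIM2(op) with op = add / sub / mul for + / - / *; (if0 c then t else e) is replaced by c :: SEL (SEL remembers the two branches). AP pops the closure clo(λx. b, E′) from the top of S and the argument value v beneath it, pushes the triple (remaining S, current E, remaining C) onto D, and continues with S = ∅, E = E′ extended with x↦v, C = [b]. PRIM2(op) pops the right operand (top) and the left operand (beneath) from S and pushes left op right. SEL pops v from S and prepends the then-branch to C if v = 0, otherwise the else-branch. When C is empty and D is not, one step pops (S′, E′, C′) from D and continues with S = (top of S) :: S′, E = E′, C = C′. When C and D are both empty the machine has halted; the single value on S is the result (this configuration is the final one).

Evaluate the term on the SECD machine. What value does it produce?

Answer: 0

Derivation:
[0] <S=∅, E=∅, C=[(let z = ((let z = 7 in 6) * (4 + -4)) in (let u = ((λp. p) z) in z))], D=∅>
[1] <S=∅, E=∅, C=[((let z = 7 in 6) * (4 + -4)) :: (λz. (let u = ((λp. p) z) in z)) :: AP], D=∅>
[2] <S=∅, E=∅, C=[(let z = 7 in 6) :: (4 + -4) :: PRIM2(mul) :: (λz. (let u = ((λp. p) z) in z)) :: AP], D=∅>
[3] <S=∅, E=∅, C=[7 :: (λz. 6) :: AP :: (4 + -4) :: PRIM2(mul) :: (λz. (let u = ((λp. p) z) in z)) :: AP], D=∅>
[4] <S=[7], E=∅, C=[(λz. 6) :: AP :: (4 + -4) :: PRIM2(mul) :: (λz. (let u = ((λp. p) z) in z)) :: AP], D=∅>
[5] <S=[clo(λz. 6, ∅) :: 7], E=∅, C=[AP :: (4 + -4) :: PRIM2(mul) :: (λz. (let u = ((λp. p) z) in z)) :: AP], D=∅>
[6] <S=∅, E={z↦7}, C=[6], D=[(∅, ∅, [(4 + -4) :: PRIM2(mul) :: (λz. (let u = ((λp. p) z) in z)) :: AP])]>
[7] <S=[6], E={z↦7}, C=∅, D=[(∅, ∅, [(4 + -4) :: PRIM2(mul) :: (λz. (let u = ((λp. p) z) in z)) :: AP])]>
[8] <S=[6], E=∅, C=[(4 + -4) :: PRIM2(mul) :: (λz. (let u = ((λp. p) z) in z)) :: AP], D=∅>
[9] <S=[6], E=∅, C=[4 :: -4 :: PRIM2(add) :: PRIM2(mul) :: (λz. (let u = ((λp. p) z) in z)) :: AP], D=∅>
[10] <S=[4 :: 6], E=∅, C=[-4 :: PRIM2(add) :: PRIM2(mul) :: (λz. (let u = ((λp. p) z) in z)) :: AP], D=∅>
[11] <S=[-4 :: 4 :: 6], E=∅, C=[PRIM2(add) :: PRIM2(mul) :: (λz. (let u = ((λp. p) z) in z)) :: AP], D=∅>
[12] <S=[0 :: 6], E=∅, C=[PRIM2(mul) :: (λz. (let u = ((λp. p) z) in z)) :: AP], D=∅>
[13] <S=[0], E=∅, C=[(λz. (let u = ((λp. p) z) in z)) :: AP], D=∅>
[14] <S=[clo(λz. (let u = ((λp. p) z) in z), ∅) :: 0], E=∅, C=[AP], D=∅>
[15] <S=∅, E={z↦0}, C=[(let u = ((λp. p) z) in z)], D=[(∅, ∅, ∅)]>
[16] <S=∅, E={z↦0}, C=[((λp. p) z) :: (λu. z) :: AP], D=[(∅, ∅, ∅)]>
[17] <S=∅, E={z↦0}, C=[z :: (λp. p) :: AP :: (λu. z) :: AP], D=[(∅, ∅, ∅)]>
[18] <S=[0], E={z↦0}, C=[(λp. p) :: AP :: (λu. z) :: AP], D=[(∅, ∅, ∅)]>
[19] <S=[clo(λp. p, {z↦0}) :: 0], E={z↦0}, C=[AP :: (λu. z) :: AP], D=[(∅, ∅, ∅)]>
[20] <S=∅, E={p↦0, z↦0}, C=[p], D=[(∅, {z↦0}, [(λu. z) :: AP]) :: (∅, ∅, ∅)]>
[21] <S=[0], E={p↦0, z↦0}, C=∅, D=[(∅, {z↦0}, [(λu. z) :: AP]) :: (∅, ∅, ∅)]>
[22] <S=[0], E={z↦0}, C=[(λu. z) :: AP], D=[(∅, ∅, ∅)]>
[23] <S=[clo(λu. z, {z↦0}) :: 0], E={z↦0}, C=[AP], D=[(∅, ∅, ∅)]>
[24] <S=∅, E={u↦0, z↦0}, C=[z], D=[(∅, {z↦0}, ∅) :: (∅, ∅, ∅)]>
[25] <S=[0], E={u↦0, z↦0}, C=∅, D=[(∅, {z↦0}, ∅) :: (∅, ∅, ∅)]>
[26] <S=[0], E={z↦0}, C=∅, D=[(∅, ∅, ∅)]>
[27] <S=[0], E=∅, C=∅, D=∅>
→ final value 0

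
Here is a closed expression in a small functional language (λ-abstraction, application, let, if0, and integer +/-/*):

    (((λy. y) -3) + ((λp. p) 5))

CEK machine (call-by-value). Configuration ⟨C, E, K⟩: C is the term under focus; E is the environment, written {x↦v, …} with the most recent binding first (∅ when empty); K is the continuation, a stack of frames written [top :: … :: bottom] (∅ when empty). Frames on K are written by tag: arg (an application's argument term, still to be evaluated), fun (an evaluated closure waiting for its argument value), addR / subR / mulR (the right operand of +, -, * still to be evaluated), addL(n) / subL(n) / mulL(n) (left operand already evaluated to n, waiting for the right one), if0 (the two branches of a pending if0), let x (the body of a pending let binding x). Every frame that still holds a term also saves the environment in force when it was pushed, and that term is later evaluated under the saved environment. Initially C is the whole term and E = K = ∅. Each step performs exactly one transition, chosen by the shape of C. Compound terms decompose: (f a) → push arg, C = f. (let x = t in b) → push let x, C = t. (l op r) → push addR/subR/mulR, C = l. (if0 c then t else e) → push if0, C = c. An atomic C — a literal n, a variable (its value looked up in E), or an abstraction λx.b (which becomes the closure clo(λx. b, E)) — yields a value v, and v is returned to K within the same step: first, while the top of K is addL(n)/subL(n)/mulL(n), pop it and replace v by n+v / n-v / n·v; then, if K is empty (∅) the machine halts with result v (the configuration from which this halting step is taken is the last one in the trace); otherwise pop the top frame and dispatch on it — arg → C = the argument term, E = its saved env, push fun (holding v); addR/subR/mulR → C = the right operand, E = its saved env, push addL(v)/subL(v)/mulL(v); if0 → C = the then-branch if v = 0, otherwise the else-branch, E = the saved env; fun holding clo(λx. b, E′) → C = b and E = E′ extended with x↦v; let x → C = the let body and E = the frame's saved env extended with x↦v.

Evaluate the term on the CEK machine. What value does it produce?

Answer: 2

Execution trace:
0. <C=(((λy. y) -3) + ((λp. p) 5)), E=∅, K=∅>
1. <C=((λy. y) -3), E=∅, K=[addR]>
2. <C=(λy. y), E=∅, K=[arg :: addR]>
3. <C=-3, E=∅, K=[fun :: addR]>
4. <C=y, E={y↦-3}, K=[addR]>
5. <C=((λp. p) 5), E=∅, K=[addL(-3)]>
6. <C=(λp. p), E=∅, K=[arg :: addL(-3)]>
7. <C=5, E=∅, K=[fun :: addL(-3)]>
8. <C=p, E={p↦5}, K=[addL(-3)]>
→ final value 2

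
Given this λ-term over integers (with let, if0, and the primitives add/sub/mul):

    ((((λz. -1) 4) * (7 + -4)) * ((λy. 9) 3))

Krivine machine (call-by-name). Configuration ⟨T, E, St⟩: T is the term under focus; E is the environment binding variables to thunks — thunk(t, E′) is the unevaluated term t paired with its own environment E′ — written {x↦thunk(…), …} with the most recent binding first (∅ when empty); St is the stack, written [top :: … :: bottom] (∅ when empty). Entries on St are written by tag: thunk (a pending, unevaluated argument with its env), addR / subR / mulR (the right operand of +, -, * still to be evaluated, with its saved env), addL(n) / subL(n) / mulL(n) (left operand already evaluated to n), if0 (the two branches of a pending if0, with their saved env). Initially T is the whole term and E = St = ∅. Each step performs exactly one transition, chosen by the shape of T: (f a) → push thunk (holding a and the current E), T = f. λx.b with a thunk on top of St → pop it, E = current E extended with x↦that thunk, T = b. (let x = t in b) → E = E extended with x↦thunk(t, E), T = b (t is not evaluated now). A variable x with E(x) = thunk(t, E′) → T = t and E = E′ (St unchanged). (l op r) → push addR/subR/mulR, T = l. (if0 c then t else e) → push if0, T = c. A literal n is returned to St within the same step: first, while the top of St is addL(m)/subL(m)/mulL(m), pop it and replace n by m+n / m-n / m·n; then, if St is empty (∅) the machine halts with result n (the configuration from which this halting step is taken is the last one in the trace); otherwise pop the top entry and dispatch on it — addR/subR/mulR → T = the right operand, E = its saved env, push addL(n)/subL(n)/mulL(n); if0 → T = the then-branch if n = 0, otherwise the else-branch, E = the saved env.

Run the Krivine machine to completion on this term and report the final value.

step 0: [T=((((λz. -1) 4) * (7 + -4)) * ((λy. 9) 3)) | E=∅ | St=∅]
step 1: [T=(((λz. -1) 4) * (7 + -4)) | E=∅ | St=[mulR]]
step 2: [T=((λz. -1) 4) | E=∅ | St=[mulR :: mulR]]
step 3: [T=(λz. -1) | E=∅ | St=[thunk :: mulR :: mulR]]
step 4: [T=-1 | E={z↦thunk(4, ∅)} | St=[mulR :: mulR]]
step 5: [T=(7 + -4) | E=∅ | St=[mulL(-1) :: mulR]]
step 6: [T=7 | E=∅ | St=[addR :: mulL(-1) :: mulR]]
step 7: [T=-4 | E=∅ | St=[addL(7) :: mulL(-1) :: mulR]]
step 8: [T=((λy. 9) 3) | E=∅ | St=[mulL(-3)]]
step 9: [T=(λy. 9) | E=∅ | St=[thunk :: mulL(-3)]]
step 10: [T=9 | E={y↦thunk(3, ∅)} | St=[mulL(-3)]]
→ final value -27

Answer: -27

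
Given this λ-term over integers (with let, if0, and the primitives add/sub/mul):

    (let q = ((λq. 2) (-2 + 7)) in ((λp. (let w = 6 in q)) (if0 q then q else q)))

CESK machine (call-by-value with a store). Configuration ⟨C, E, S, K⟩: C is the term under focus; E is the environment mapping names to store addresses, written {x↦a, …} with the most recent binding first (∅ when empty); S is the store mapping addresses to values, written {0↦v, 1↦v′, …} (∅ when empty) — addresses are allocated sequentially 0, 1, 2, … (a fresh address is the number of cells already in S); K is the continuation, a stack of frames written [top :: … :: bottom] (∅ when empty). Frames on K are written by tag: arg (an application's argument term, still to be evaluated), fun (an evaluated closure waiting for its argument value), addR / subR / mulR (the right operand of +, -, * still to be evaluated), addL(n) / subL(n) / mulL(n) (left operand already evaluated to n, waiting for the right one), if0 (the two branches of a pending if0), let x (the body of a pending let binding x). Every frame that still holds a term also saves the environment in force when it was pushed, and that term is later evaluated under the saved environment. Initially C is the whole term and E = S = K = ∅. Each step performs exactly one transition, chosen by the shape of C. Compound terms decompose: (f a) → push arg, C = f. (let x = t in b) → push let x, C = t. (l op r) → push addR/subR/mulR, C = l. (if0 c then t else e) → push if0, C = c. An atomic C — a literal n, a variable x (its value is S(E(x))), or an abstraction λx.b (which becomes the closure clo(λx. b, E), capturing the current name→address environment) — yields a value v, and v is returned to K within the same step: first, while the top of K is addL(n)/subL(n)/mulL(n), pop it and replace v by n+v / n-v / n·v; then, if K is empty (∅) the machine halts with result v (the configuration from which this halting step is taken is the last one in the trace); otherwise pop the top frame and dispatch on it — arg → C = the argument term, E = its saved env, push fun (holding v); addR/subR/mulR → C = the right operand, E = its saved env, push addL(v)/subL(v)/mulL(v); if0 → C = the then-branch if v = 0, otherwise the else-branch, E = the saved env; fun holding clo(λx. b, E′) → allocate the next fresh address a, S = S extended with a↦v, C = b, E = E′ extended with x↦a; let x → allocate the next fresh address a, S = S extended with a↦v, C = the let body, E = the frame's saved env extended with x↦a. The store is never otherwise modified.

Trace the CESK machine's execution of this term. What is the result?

t=0: ⟨C=(let q = ((λq. 2) (-2 + 7)) in ((λp. (let w = 6 in q)) (if0 q then q else q))); E=∅; S=∅; K=∅⟩
t=1: ⟨C=((λq. 2) (-2 + 7)); E=∅; S=∅; K=[let q]⟩
t=2: ⟨C=(λq. 2); E=∅; S=∅; K=[arg :: let q]⟩
t=3: ⟨C=(-2 + 7); E=∅; S=∅; K=[fun :: let q]⟩
t=4: ⟨C=-2; E=∅; S=∅; K=[addR :: fun :: let q]⟩
t=5: ⟨C=7; E=∅; S=∅; K=[addL(-2) :: fun :: let q]⟩
t=6: ⟨C=2; E={q↦0}; S={0↦5}; K=[let q]⟩
t=7: ⟨C=((λp. (let w = 6 in q)) (if0 q then q else q)); E={q↦1}; S={0↦5, 1↦2}; K=∅⟩
t=8: ⟨C=(λp. (let w = 6 in q)); E={q↦1}; S={0↦5, 1↦2}; K=[arg]⟩
t=9: ⟨C=(if0 q then q else q); E={q↦1}; S={0↦5, 1↦2}; K=[fun]⟩
t=10: ⟨C=q; E={q↦1}; S={0↦5, 1↦2}; K=[if0 :: fun]⟩
t=11: ⟨C=q; E={q↦1}; S={0↦5, 1↦2}; K=[fun]⟩
t=12: ⟨C=(let w = 6 in q); E={p↦2, q↦1}; S={0↦5, 1↦2, 2↦2}; K=∅⟩
t=13: ⟨C=6; E={p↦2, q↦1}; S={0↦5, 1↦2, 2↦2}; K=[let w]⟩
t=14: ⟨C=q; E={w↦3, p↦2, q↦1}; S={0↦5, 1↦2, 2↦2, 3↦6}; K=∅⟩
→ final value 2

Answer: 2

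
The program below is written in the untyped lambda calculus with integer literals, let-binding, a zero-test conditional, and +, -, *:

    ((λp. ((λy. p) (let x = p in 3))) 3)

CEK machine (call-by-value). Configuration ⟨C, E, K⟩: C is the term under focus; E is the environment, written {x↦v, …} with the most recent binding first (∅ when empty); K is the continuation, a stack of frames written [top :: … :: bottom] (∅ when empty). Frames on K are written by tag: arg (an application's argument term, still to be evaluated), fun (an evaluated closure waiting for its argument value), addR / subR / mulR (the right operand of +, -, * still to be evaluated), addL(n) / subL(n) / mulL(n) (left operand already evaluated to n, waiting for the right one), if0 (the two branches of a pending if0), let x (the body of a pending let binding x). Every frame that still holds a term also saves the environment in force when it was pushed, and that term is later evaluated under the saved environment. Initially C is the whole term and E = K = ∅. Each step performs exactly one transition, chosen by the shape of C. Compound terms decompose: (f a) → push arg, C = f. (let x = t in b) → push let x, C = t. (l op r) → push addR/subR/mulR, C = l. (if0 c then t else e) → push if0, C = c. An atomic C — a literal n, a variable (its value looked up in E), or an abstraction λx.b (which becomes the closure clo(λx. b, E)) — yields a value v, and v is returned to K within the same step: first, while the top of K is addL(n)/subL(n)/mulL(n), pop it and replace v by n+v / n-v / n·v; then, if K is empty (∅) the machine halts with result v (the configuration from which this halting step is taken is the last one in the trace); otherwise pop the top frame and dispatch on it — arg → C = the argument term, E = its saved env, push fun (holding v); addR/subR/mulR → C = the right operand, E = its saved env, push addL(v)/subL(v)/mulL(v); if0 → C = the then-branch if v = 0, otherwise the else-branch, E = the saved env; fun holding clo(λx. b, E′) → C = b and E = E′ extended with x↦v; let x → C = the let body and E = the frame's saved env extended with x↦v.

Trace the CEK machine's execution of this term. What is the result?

[0] ⟨C=((λp. ((λy. p) (let x = p in 3))) 3); E=∅; K=∅⟩
[1] ⟨C=(λp. ((λy. p) (let x = p in 3))); E=∅; K=[arg]⟩
[2] ⟨C=3; E=∅; K=[fun]⟩
[3] ⟨C=((λy. p) (let x = p in 3)); E={p↦3}; K=∅⟩
[4] ⟨C=(λy. p); E={p↦3}; K=[arg]⟩
[5] ⟨C=(let x = p in 3); E={p↦3}; K=[fun]⟩
[6] ⟨C=p; E={p↦3}; K=[let x :: fun]⟩
[7] ⟨C=3; E={x↦3, p↦3}; K=[fun]⟩
[8] ⟨C=p; E={y↦3, p↦3}; K=∅⟩
→ final value 3

Answer: 3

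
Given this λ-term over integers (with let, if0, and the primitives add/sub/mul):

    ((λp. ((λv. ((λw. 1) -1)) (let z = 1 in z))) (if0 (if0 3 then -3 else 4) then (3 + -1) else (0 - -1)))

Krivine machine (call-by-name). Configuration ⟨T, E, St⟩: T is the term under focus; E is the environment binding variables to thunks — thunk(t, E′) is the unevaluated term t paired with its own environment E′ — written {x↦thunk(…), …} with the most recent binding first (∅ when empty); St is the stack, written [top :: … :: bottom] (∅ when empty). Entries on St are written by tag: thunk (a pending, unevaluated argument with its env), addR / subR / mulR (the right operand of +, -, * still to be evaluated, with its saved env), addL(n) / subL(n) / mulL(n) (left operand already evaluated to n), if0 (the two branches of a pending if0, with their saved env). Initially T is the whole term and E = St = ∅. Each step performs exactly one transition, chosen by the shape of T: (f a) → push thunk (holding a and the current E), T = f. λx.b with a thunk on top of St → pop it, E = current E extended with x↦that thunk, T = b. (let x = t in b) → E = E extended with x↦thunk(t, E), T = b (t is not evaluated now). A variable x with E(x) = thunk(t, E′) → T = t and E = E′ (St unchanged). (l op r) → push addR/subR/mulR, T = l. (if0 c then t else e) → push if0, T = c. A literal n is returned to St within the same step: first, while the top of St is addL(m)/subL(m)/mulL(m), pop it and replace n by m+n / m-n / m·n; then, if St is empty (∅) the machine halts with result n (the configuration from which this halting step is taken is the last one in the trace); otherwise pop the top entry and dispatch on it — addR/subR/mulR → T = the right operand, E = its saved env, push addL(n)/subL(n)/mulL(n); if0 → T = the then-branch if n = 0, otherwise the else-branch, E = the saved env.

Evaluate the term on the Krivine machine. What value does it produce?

Answer: 1

Derivation:
[0] [T=((λp. ((λv. ((λw. 1) -1)) (let z = 1 in z))) (if0 (if0 3 then -3 else 4) then (3 + -1) else (0 - -1))) | E=∅ | St=∅]
[1] [T=(λp. ((λv. ((λw. 1) -1)) (let z = 1 in z))) | E=∅ | St=[thunk]]
[2] [T=((λv. ((λw. 1) -1)) (let z = 1 in z)) | E={p↦thunk((if0 (if0 3 then -3 else 4) then (3 + -1) else (0 - -1)), ∅)} | St=∅]
[3] [T=(λv. ((λw. 1) -1)) | E={p↦thunk((if0 (if0 3 then -3 else 4) then (3 + -1) else (0 - -1)), ∅)} | St=[thunk]]
[4] [T=((λw. 1) -1) | E={v↦thunk((let z = 1 in z), {p↦thunk((if0 (if0 3 then -3 else 4) then (3 + -1) else (0 - -1)), ∅)}), p↦thunk((if0 (if0 3 then -3 else 4) then (3 + -1) else (0 - -1)), ∅)} | St=∅]
[5] [T=(λw. 1) | E={v↦thunk((let z = 1 in z), {p↦thunk((if0 (if0 3 then -3 else 4) then (3 + -1) else (0 - -1)), ∅)}), p↦thunk((if0 (if0 3 then -3 else 4) then (3 + -1) else (0 - -1)), ∅)} | St=[thunk]]
[6] [T=1 | E={w↦thunk(-1, {v↦thunk((let z = 1 in z), {p↦thunk((if0 (if0 3 then -3 else 4) then (3 + -1) else (0 - -1)), ∅)}), p↦thunk((if0 (if0 3 then -3 else 4) then (3 + -1) else (0 - -1)), ∅)}), v↦thunk((let z = 1 in z), {p↦thunk((if0 (if0 3 then -3 else 4) then (3 + -1) else (0 - -1)), ∅)}), p↦thunk((if0 (if0 3 then -3 else 4) then (3 + -1) else (0 - -1)), ∅)} | St=∅]
→ final value 1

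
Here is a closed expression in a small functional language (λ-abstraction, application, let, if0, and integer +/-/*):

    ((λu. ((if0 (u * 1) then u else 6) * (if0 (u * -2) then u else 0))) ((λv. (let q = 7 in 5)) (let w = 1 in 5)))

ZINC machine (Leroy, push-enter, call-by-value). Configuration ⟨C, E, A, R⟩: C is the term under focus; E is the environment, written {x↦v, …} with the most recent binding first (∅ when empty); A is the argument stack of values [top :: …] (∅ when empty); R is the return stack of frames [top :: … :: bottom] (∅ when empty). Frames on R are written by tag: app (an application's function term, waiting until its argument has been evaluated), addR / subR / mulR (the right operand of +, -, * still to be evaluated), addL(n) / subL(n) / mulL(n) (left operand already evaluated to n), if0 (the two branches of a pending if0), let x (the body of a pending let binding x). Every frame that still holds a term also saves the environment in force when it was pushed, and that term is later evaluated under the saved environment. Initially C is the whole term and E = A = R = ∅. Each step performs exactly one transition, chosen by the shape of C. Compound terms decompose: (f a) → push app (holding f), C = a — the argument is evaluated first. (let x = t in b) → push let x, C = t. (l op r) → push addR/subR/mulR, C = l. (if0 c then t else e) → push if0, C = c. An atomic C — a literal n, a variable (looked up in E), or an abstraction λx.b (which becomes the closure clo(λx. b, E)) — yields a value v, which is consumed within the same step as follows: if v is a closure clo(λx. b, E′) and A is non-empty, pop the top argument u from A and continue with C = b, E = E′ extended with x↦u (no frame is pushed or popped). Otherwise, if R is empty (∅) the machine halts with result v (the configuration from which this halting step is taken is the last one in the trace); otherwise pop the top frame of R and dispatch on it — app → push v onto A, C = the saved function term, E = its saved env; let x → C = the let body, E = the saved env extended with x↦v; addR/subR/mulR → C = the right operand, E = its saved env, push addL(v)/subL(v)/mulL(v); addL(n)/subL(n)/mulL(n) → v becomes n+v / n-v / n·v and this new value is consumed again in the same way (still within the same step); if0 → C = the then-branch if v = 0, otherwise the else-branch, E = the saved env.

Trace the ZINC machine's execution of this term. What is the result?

[0] ⟨C=((λu. ((if0 (u * 1) then u else 6) * (if0 (u * -2) then u else 0))) ((λv. (let q = 7 in 5)) (let w = 1 in 5))); E=∅; A=∅; R=∅⟩
[1] ⟨C=((λv. (let q = 7 in 5)) (let w = 1 in 5)); E=∅; A=∅; R=[app]⟩
[2] ⟨C=(let w = 1 in 5); E=∅; A=∅; R=[app :: app]⟩
[3] ⟨C=1; E=∅; A=∅; R=[let w :: app :: app]⟩
[4] ⟨C=5; E={w↦1}; A=∅; R=[app :: app]⟩
[5] ⟨C=(λv. (let q = 7 in 5)); E=∅; A=[5]; R=[app]⟩
[6] ⟨C=(let q = 7 in 5); E={v↦5}; A=∅; R=[app]⟩
[7] ⟨C=7; E={v↦5}; A=∅; R=[let q :: app]⟩
[8] ⟨C=5; E={q↦7, v↦5}; A=∅; R=[app]⟩
[9] ⟨C=(λu. ((if0 (u * 1) then u else 6) * (if0 (u * -2) then u else 0))); E=∅; A=[5]; R=∅⟩
[10] ⟨C=((if0 (u * 1) then u else 6) * (if0 (u * -2) then u else 0)); E={u↦5}; A=∅; R=∅⟩
[11] ⟨C=(if0 (u * 1) then u else 6); E={u↦5}; A=∅; R=[mulR]⟩
[12] ⟨C=(u * 1); E={u↦5}; A=∅; R=[if0 :: mulR]⟩
[13] ⟨C=u; E={u↦5}; A=∅; R=[mulR :: if0 :: mulR]⟩
[14] ⟨C=1; E={u↦5}; A=∅; R=[mulL(5) :: if0 :: mulR]⟩
[15] ⟨C=6; E={u↦5}; A=∅; R=[mulR]⟩
[16] ⟨C=(if0 (u * -2) then u else 0); E={u↦5}; A=∅; R=[mulL(6)]⟩
[17] ⟨C=(u * -2); E={u↦5}; A=∅; R=[if0 :: mulL(6)]⟩
[18] ⟨C=u; E={u↦5}; A=∅; R=[mulR :: if0 :: mulL(6)]⟩
[19] ⟨C=-2; E={u↦5}; A=∅; R=[mulL(5) :: if0 :: mulL(6)]⟩
[20] ⟨C=0; E={u↦5}; A=∅; R=[mulL(6)]⟩
→ final value 0

Answer: 0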